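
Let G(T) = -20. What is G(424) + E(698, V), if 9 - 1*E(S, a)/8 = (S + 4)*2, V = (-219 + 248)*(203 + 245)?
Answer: -11180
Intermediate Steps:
V = 12992 (V = 29*448 = 12992)
E(S, a) = 8 - 16*S (E(S, a) = 72 - 8*(S + 4)*2 = 72 - 8*(4 + S)*2 = 72 - 8*(8 + 2*S) = 72 + (-64 - 16*S) = 8 - 16*S)
G(424) + E(698, V) = -20 + (8 - 16*698) = -20 + (8 - 11168) = -20 - 11160 = -11180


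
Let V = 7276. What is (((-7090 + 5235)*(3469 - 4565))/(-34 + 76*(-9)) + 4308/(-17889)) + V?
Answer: 9513713348/2140717 ≈ 4444.2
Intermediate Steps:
(((-7090 + 5235)*(3469 - 4565))/(-34 + 76*(-9)) + 4308/(-17889)) + V = (((-7090 + 5235)*(3469 - 4565))/(-34 + 76*(-9)) + 4308/(-17889)) + 7276 = ((-1855*(-1096))/(-34 - 684) + 4308*(-1/17889)) + 7276 = (2033080/(-718) - 1436/5963) + 7276 = (2033080*(-1/718) - 1436/5963) + 7276 = (-1016540/359 - 1436/5963) + 7276 = -6062143544/2140717 + 7276 = 9513713348/2140717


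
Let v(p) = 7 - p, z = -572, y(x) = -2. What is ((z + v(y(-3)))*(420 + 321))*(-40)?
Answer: 16687320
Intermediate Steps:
((z + v(y(-3)))*(420 + 321))*(-40) = ((-572 + (7 - 1*(-2)))*(420 + 321))*(-40) = ((-572 + (7 + 2))*741)*(-40) = ((-572 + 9)*741)*(-40) = -563*741*(-40) = -417183*(-40) = 16687320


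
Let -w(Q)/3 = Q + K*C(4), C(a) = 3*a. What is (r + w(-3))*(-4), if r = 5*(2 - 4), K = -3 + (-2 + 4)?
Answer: -140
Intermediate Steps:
K = -1 (K = -3 + 2 = -1)
r = -10 (r = 5*(-2) = -10)
w(Q) = 36 - 3*Q (w(Q) = -3*(Q - 3*4) = -3*(Q - 1*12) = -3*(Q - 12) = -3*(-12 + Q) = 36 - 3*Q)
(r + w(-3))*(-4) = (-10 + (36 - 3*(-3)))*(-4) = (-10 + (36 + 9))*(-4) = (-10 + 45)*(-4) = 35*(-4) = -140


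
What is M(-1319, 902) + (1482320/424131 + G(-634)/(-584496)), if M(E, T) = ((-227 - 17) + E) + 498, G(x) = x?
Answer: -43858313451611/41317145496 ≈ -1061.5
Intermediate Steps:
M(E, T) = 254 + E (M(E, T) = (-244 + E) + 498 = 254 + E)
M(-1319, 902) + (1482320/424131 + G(-634)/(-584496)) = (254 - 1319) + (1482320/424131 - 634/(-584496)) = -1065 + (1482320*(1/424131) - 634*(-1/584496)) = -1065 + (1482320/424131 + 317/292248) = -1065 + 144446501629/41317145496 = -43858313451611/41317145496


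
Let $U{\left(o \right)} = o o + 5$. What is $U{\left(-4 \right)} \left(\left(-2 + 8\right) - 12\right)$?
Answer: $-126$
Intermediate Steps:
$U{\left(o \right)} = 5 + o^{2}$ ($U{\left(o \right)} = o^{2} + 5 = 5 + o^{2}$)
$U{\left(-4 \right)} \left(\left(-2 + 8\right) - 12\right) = \left(5 + \left(-4\right)^{2}\right) \left(\left(-2 + 8\right) - 12\right) = \left(5 + 16\right) \left(6 - 12\right) = 21 \left(-6\right) = -126$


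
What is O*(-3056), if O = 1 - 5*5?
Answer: 73344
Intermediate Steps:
O = -24 (O = 1 - 25 = -24)
O*(-3056) = -24*(-3056) = 73344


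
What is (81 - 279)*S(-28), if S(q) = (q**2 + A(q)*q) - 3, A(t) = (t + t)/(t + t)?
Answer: -149094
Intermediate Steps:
A(t) = 1 (A(t) = (2*t)/((2*t)) = (2*t)*(1/(2*t)) = 1)
S(q) = -3 + q + q**2 (S(q) = (q**2 + 1*q) - 3 = (q**2 + q) - 3 = (q + q**2) - 3 = -3 + q + q**2)
(81 - 279)*S(-28) = (81 - 279)*(-3 - 28 + (-28)**2) = -198*(-3 - 28 + 784) = -198*753 = -149094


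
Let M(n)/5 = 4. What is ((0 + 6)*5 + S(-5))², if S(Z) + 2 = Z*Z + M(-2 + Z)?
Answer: 5329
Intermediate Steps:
M(n) = 20 (M(n) = 5*4 = 20)
S(Z) = 18 + Z² (S(Z) = -2 + (Z*Z + 20) = -2 + (Z² + 20) = -2 + (20 + Z²) = 18 + Z²)
((0 + 6)*5 + S(-5))² = ((0 + 6)*5 + (18 + (-5)²))² = (6*5 + (18 + 25))² = (30 + 43)² = 73² = 5329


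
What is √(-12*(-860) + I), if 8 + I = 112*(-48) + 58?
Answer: √4994 ≈ 70.668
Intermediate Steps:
I = -5326 (I = -8 + (112*(-48) + 58) = -8 + (-5376 + 58) = -8 - 5318 = -5326)
√(-12*(-860) + I) = √(-12*(-860) - 5326) = √(10320 - 5326) = √4994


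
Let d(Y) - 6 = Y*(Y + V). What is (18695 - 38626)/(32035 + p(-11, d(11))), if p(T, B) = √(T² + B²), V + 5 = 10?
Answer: -127697917/205241596 + 19931*√33245/1026207980 ≈ -0.61864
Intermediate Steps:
V = 5 (V = -5 + 10 = 5)
d(Y) = 6 + Y*(5 + Y) (d(Y) = 6 + Y*(Y + 5) = 6 + Y*(5 + Y))
p(T, B) = √(B² + T²)
(18695 - 38626)/(32035 + p(-11, d(11))) = (18695 - 38626)/(32035 + √((6 + 11² + 5*11)² + (-11)²)) = -19931/(32035 + √((6 + 121 + 55)² + 121)) = -19931/(32035 + √(182² + 121)) = -19931/(32035 + √(33124 + 121)) = -19931/(32035 + √33245)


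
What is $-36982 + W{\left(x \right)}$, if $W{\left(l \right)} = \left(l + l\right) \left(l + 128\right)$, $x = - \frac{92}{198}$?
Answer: $- \frac{363622174}{9801} \approx -37101.0$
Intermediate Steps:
$x = - \frac{46}{99}$ ($x = \left(-92\right) \frac{1}{198} = - \frac{46}{99} \approx -0.46465$)
$W{\left(l \right)} = 2 l \left(128 + l\right)$
$-36982 + W{\left(x \right)} = -36982 + 2 \left(- \frac{46}{99}\right) \left(128 - \frac{46}{99}\right) = -36982 + 2 \left(- \frac{46}{99}\right) \frac{12626}{99} = -36982 - \frac{1161592}{9801} = - \frac{363622174}{9801}$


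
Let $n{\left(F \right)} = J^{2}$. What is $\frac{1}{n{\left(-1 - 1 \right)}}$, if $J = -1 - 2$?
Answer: $\frac{1}{9} \approx 0.11111$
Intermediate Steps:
$J = -3$
$n{\left(F \right)} = 9$ ($n{\left(F \right)} = \left(-3\right)^{2} = 9$)
$\frac{1}{n{\left(-1 - 1 \right)}} = \frac{1}{9}$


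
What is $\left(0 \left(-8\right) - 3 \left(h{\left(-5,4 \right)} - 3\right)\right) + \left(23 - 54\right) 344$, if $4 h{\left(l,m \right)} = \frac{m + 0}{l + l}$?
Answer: $- \frac{106547}{10} \approx -10655.0$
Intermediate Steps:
$h{\left(l,m \right)} = \frac{m}{8 l}$ ($h{\left(l,m \right)} = \frac{\left(m + 0\right) \frac{1}{l + l}}{4} = \frac{m \frac{1}{2 l}}{4} = \frac{\frac{1}{2} m \frac{1}{l}}{4} = \frac{m}{8 l}$)
$\left(0 \left(-8\right) - 3 \left(h{\left(-5,4 \right)} - 3\right)\right) + \left(23 - 54\right) 344 = \left(0 \left(-8\right) - 3 \left(\frac{1}{8} \cdot 4 \frac{1}{-5} - 3\right)\right) + \left(23 - 54\right) 344 = \left(0 - 3 \left(\frac{1}{8} \cdot 4 \left(- \frac{1}{5}\right) - 3\right)\right) + \left(23 - 54\right) 344 = \left(0 - 3 \left(- \frac{1}{10} - 3\right)\right) - 10664 = \left(0 - - \frac{93}{10}\right) - 10664 = \left(0 + \frac{93}{10}\right) - 10664 = \frac{93}{10} - 10664 = - \frac{106547}{10}$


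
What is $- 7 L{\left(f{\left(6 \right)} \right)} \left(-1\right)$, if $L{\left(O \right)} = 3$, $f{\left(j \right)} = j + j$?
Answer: $21$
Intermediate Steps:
$f{\left(j \right)} = 2 j$
$- 7 L{\left(f{\left(6 \right)} \right)} \left(-1\right) = \left(-7\right) 3 \left(-1\right) = \left(-21\right) \left(-1\right) = 21$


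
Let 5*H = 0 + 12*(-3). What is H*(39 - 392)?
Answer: 12708/5 ≈ 2541.6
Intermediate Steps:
H = -36/5 (H = (0 + 12*(-3))/5 = (0 - 36)/5 = (1/5)*(-36) = -36/5 ≈ -7.2000)
H*(39 - 392) = -36*(39 - 392)/5 = -36/5*(-353) = 12708/5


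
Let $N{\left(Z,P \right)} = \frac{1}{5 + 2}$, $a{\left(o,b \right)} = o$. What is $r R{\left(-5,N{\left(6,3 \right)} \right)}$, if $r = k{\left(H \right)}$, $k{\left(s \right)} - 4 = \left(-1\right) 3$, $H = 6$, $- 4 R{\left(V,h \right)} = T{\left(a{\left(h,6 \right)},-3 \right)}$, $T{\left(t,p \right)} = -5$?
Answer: $\frac{5}{4} \approx 1.25$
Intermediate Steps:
$N{\left(Z,P \right)} = \frac{1}{7}$
$R{\left(V,h \right)} = \frac{5}{4}$ ($R{\left(V,h \right)} = \left(- \frac{1}{4}\right) \left(-5\right) = \frac{5}{4}$)
$k{\left(s \right)} = 1$ ($k{\left(s \right)} = 4 - 3 = 1$)
$r = 1$
$r R{\left(-5,N{\left(6,3 \right)} \right)} = 1 \cdot \frac{5}{4} = \frac{5}{4}$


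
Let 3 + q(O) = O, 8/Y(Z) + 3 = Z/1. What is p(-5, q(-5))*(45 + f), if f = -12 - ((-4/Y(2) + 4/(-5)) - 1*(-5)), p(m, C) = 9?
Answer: 2547/10 ≈ 254.70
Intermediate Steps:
Y(Z) = 8/(-3 + Z) (Y(Z) = 8/(-3 + Z/1) = 8/(-3 + Z*1) = 8/(-3 + Z))
q(O) = -3 + O
f = -167/10 (f = -12 - ((-4/(8/(-3 + 2)) + 4/(-5)) - 1*(-5)) = -12 - ((-4/(8/(-1)) + 4*(-⅕)) + 5) = -12 - ((-4/(8*(-1)) - ⅘) + 5) = -12 - ((-4/(-8) - ⅘) + 5) = -12 - ((-4*(-⅛) - ⅘) + 5) = -12 - ((½ - ⅘) + 5) = -12 - (-3/10 + 5) = -12 - 1*47/10 = -12 - 47/10 = -167/10 ≈ -16.700)
p(-5, q(-5))*(45 + f) = 9*(45 - 167/10) = 9*(283/10) = 2547/10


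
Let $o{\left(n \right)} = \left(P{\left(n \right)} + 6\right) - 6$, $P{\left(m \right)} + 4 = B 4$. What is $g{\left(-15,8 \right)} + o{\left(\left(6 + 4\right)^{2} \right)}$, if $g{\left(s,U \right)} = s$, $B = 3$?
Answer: $-7$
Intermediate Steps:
$P{\left(m \right)} = 8$ ($P{\left(m \right)} = -4 + 3 \cdot 4 = -4 + 12 = 8$)
$o{\left(n \right)} = 8$ ($o{\left(n \right)} = \left(8 + 6\right) - 6 = 14 - 6 = 8$)
$g{\left(-15,8 \right)} + o{\left(\left(6 + 4\right)^{2} \right)} = -15 + 8 = -7$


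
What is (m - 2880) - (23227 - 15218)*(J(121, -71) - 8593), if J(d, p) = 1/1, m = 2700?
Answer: 68813148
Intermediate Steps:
J(d, p) = 1
(m - 2880) - (23227 - 15218)*(J(121, -71) - 8593) = (2700 - 2880) - (23227 - 15218)*(1 - 8593) = -180 - 8009*(-8592) = -180 - 1*(-68813328) = -180 + 68813328 = 68813148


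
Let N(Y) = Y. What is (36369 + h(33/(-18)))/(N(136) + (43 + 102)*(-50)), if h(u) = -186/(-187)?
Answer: -6801189/1330318 ≈ -5.1125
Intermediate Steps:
h(u) = 186/187 (h(u) = -186*(-1/187) = 186/187)
(36369 + h(33/(-18)))/(N(136) + (43 + 102)*(-50)) = (36369 + 186/187)/(136 + (43 + 102)*(-50)) = 6801189/(187*(136 + 145*(-50))) = 6801189/(187*(136 - 7250)) = (6801189/187)/(-7114) = (6801189/187)*(-1/7114) = -6801189/1330318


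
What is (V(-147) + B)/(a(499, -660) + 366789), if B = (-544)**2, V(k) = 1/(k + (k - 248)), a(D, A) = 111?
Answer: 160397311/198859800 ≈ 0.80659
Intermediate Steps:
V(k) = 1/(-248 + 2*k) (V(k) = 1/(k + (-248 + k)) = 1/(-248 + 2*k))
B = 295936
(V(-147) + B)/(a(499, -660) + 366789) = (1/(2*(-124 - 147)) + 295936)/(111 + 366789) = ((1/2)/(-271) + 295936)/366900 = ((1/2)*(-1/271) + 295936)*(1/366900) = (-1/542 + 295936)*(1/366900) = (160397311/542)*(1/366900) = 160397311/198859800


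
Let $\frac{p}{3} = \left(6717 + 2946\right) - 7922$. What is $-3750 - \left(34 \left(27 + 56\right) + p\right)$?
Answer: $-11795$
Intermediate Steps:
$p = 5223$ ($p = 3 \left(\left(6717 + 2946\right) - 7922\right) = 3 \left(9663 - 7922\right) = 3 \cdot 1741 = 5223$)
$-3750 - \left(34 \left(27 + 56\right) + p\right) = -3750 - \left(34 \left(27 + 56\right) + 5223\right) = -3750 - \left(34 \cdot 83 + 5223\right) = -3750 - \left(2822 + 5223\right) = -3750 - 8045 = -11795$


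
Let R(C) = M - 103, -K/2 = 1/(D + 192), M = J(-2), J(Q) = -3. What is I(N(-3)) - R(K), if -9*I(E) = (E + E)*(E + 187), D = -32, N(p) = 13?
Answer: -4246/9 ≈ -471.78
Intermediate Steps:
I(E) = -2*E*(187 + E)/9 (I(E) = -(E + E)*(E + 187)/9 = -2*E*(187 + E)/9)
M = -3
K = -1/80 (K = -2/(-32 + 192) = -2/160 = -2*1/160 = -1/80 ≈ -0.012500)
R(C) = -106 (R(C) = -3 - 103 = -106)
I(N(-3)) - R(K) = -2/9*13*(187 + 13) - 1*(-106) = -2/9*13*200 + 106 = -5200/9 + 106 = -4246/9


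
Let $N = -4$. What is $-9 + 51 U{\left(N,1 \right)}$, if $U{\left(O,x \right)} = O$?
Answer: $-213$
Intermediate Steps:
$-9 + 51 U{\left(N,1 \right)} = -9 + 51 \left(-4\right) = -9 - 204 = -213$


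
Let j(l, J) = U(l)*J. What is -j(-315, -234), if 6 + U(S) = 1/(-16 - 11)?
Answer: -4238/3 ≈ -1412.7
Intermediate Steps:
U(S) = -163/27 (U(S) = -6 + 1/(-16 - 11) = -6 + 1/(-27) = -6 - 1/27 = -163/27)
j(l, J) = -163*J/27
-j(-315, -234) = -(-163)*(-234)/27 = -1*4238/3 = -4238/3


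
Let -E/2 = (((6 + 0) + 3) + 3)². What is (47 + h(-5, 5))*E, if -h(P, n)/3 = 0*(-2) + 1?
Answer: -12672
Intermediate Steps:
h(P, n) = -3 (h(P, n) = -3*(0*(-2) + 1) = -3*(0 + 1) = -3*1 = -3)
E = -288 (E = -2*(((6 + 0) + 3) + 3)² = -2*((6 + 3) + 3)² = -2*(9 + 3)² = -2*12² = -2*144 = -288)
(47 + h(-5, 5))*E = (47 - 3)*(-288) = 44*(-288) = -12672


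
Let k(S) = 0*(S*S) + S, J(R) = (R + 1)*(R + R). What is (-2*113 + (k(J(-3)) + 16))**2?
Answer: 39204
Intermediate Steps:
J(R) = 2*R*(1 + R) (J(R) = (1 + R)*(2*R) = 2*R*(1 + R))
k(S) = S (k(S) = 0*S**2 + S = 0 + S = S)
(-2*113 + (k(J(-3)) + 16))**2 = (-2*113 + (2*(-3)*(1 - 3) + 16))**2 = (-226 + (2*(-3)*(-2) + 16))**2 = (-226 + (12 + 16))**2 = (-226 + 28)**2 = (-198)**2 = 39204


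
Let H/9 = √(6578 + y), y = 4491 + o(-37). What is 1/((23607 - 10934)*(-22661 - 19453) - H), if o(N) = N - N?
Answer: -177903574/94949044925621565 + √11069/31649681641873855 ≈ -1.8737e-9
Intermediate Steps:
o(N) = 0
y = 4491 (y = 4491 + 0 = 4491)
H = 9*√11069 (H = 9*√(6578 + 4491) = 9*√11069 ≈ 946.88)
1/((23607 - 10934)*(-22661 - 19453) - H) = 1/((23607 - 10934)*(-22661 - 19453) - 9*√11069) = 1/(12673*(-42114) - 9*√11069) = 1/(-533710722 - 9*√11069)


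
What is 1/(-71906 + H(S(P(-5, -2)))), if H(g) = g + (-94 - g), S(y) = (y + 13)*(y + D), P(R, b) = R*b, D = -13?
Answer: -1/72000 ≈ -1.3889e-5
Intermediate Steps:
S(y) = (-13 + y)*(13 + y) (S(y) = (y + 13)*(y - 13) = (13 + y)*(-13 + y) = (-13 + y)*(13 + y))
H(g) = -94
1/(-71906 + H(S(P(-5, -2)))) = 1/(-71906 - 94) = 1/(-72000) = -1/72000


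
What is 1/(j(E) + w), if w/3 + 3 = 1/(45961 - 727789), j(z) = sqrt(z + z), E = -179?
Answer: -464889648860/22676276988233 - 51654380176*I*sqrt(358)/22676276988233 ≈ -0.020501 - 0.0431*I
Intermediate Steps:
j(z) = sqrt(2)*sqrt(z) (j(z) = sqrt(2*z) = sqrt(2)*sqrt(z))
w = -2045485/227276 (w = -9 + 3/(45961 - 727789) = -9 + 3/(-681828) = -9 + 3*(-1/681828) = -9 - 1/227276 = -2045485/227276 ≈ -9.0000)
1/(j(E) + w) = 1/(sqrt(2)*sqrt(-179) - 2045485/227276) = 1/(sqrt(2)*(I*sqrt(179)) - 2045485/227276) = 1/(I*sqrt(358) - 2045485/227276) = 1/(-2045485/227276 + I*sqrt(358))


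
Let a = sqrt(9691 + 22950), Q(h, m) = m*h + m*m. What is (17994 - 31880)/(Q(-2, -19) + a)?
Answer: -395751/9040 + 6943*sqrt(32641)/63280 ≈ -23.955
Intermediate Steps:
Q(h, m) = m**2 + h*m (Q(h, m) = h*m + m**2 = m**2 + h*m)
a = sqrt(32641) ≈ 180.67
(17994 - 31880)/(Q(-2, -19) + a) = (17994 - 31880)/(-19*(-2 - 19) + sqrt(32641)) = -13886/(-19*(-21) + sqrt(32641)) = -13886/(399 + sqrt(32641))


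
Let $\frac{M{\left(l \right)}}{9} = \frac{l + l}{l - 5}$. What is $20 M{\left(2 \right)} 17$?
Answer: $-4080$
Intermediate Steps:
$M{\left(l \right)} = \frac{18 l}{-5 + l}$ ($M{\left(l \right)} = 9 \frac{l + l}{l - 5} = 9 \frac{2 l}{-5 + l} = \frac{18 l}{-5 + l}$)
$20 M{\left(2 \right)} 17 = 20 \cdot 18 \cdot 2 \frac{1}{-5 + 2} \cdot 17 = 20 \cdot 18 \cdot 2 \frac{1}{-3} \cdot 17 = 20 \cdot 18 \cdot 2 \left(- \frac{1}{3}\right) 17 = 20 \left(-12\right) 17 = \left(-240\right) 17 = -4080$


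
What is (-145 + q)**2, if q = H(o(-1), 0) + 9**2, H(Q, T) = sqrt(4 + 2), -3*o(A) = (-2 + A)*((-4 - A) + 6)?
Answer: (64 - sqrt(6))**2 ≈ 3788.5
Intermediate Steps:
o(A) = -(-2 + A)*(2 - A)/3 (o(A) = -(-2 + A)*((-4 - A) + 6)/3 = -(-2 + A)*(2 - A)/3)
H(Q, T) = sqrt(6)
q = 81 + sqrt(6) (q = sqrt(6) + 9**2 = sqrt(6) + 81 = 81 + sqrt(6) ≈ 83.449)
(-145 + q)**2 = (-145 + (81 + sqrt(6)))**2 = (-64 + sqrt(6))**2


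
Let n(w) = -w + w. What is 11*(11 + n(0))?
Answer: 121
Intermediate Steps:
n(w) = 0
11*(11 + n(0)) = 11*(11 + 0) = 11*11 = 121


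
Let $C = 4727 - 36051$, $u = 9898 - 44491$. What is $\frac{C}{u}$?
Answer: $\frac{31324}{34593} \approx 0.9055$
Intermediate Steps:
$u = -34593$ ($u = 9898 - 44491 = -34593$)
$C = -31324$ ($C = 4727 - 36051 = -31324$)
$\frac{C}{u} = - \frac{31324}{-34593} = \left(-31324\right) \left(- \frac{1}{34593}\right) = \frac{31324}{34593}$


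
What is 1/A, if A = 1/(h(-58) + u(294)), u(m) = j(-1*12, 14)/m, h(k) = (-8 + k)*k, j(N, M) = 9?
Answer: 375147/98 ≈ 3828.0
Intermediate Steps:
h(k) = k*(-8 + k)
u(m) = 9/m
A = 98/375147 (A = 1/(-58*(-8 - 58) + 9/294) = 1/(-58*(-66) + 9*(1/294)) = 1/(3828 + 3/98) = 1/(375147/98) = 98/375147 ≈ 0.00026123)
1/A = 1/(98/375147) = 375147/98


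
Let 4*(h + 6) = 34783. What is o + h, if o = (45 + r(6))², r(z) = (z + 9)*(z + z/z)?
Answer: 124759/4 ≈ 31190.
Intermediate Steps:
h = 34759/4 (h = -6 + (¼)*34783 = -6 + 34783/4 = 34759/4 ≈ 8689.8)
r(z) = (1 + z)*(9 + z) (r(z) = (9 + z)*(z + 1) = (9 + z)*(1 + z) = (1 + z)*(9 + z))
o = 22500 (o = (45 + (9 + 6² + 10*6))² = (45 + (9 + 36 + 60))² = (45 + 105)² = 150² = 22500)
o + h = 22500 + 34759/4 = 124759/4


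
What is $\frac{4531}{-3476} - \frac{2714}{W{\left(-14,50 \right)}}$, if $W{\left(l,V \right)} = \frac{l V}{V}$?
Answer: $\frac{4685215}{24332} \approx 192.55$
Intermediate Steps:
$W{\left(l,V \right)} = l$ ($W{\left(l,V \right)} = \frac{V l}{V} = l$)
$\frac{4531}{-3476} - \frac{2714}{W{\left(-14,50 \right)}} = \frac{4531}{-3476} - \frac{2714}{-14} = 4531 \left(- \frac{1}{3476}\right) - - \frac{1357}{7} = - \frac{4531}{3476} + \frac{1357}{7} = \frac{4685215}{24332}$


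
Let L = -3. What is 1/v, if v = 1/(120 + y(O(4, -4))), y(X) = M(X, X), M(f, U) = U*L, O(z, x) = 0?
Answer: 120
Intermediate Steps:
M(f, U) = -3*U (M(f, U) = U*(-3) = -3*U)
y(X) = -3*X
v = 1/120 (v = 1/(120 - 3*0) = 1/(120 + 0) = 1/120 ≈ 0.0083333)
1/v = 1/(1/120) = 120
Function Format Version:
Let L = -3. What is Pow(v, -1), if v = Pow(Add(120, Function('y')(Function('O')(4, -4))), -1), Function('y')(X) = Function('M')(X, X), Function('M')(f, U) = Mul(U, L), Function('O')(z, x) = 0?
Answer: 120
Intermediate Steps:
Function('M')(f, U) = Mul(-3, U) (Function('M')(f, U) = Mul(U, -3) = Mul(-3, U))
Function('y')(X) = Mul(-3, X)
v = Rational(1, 120) (v = Pow(Add(120, Mul(-3, 0)), -1) = Pow(Add(120, 0), -1) = Pow(120, -1) = Rational(1, 120) ≈ 0.0083333)
Pow(v, -1) = Pow(Rational(1, 120), -1) = 120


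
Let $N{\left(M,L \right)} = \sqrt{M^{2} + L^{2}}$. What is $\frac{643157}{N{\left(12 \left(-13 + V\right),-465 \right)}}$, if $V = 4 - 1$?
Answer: $\frac{643157 \sqrt{41}}{3075} \approx 1339.3$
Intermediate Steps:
$V = 3$ ($V = 4 - 1 = 3$)
$N{\left(M,L \right)} = \sqrt{L^{2} + M^{2}}$
$\frac{643157}{N{\left(12 \left(-13 + V\right),-465 \right)}} = \frac{643157}{\sqrt{\left(-465\right)^{2} + \left(12 \left(-13 + 3\right)\right)^{2}}} = \frac{643157}{\sqrt{216225 + \left(12 \left(-10\right)\right)^{2}}} = \frac{643157}{\sqrt{216225 + \left(-120\right)^{2}}} = \frac{643157}{\sqrt{216225 + 14400}} = \frac{643157}{\sqrt{230625}} = \frac{643157}{75 \sqrt{41}} = 643157 \frac{\sqrt{41}}{3075} = \frac{643157 \sqrt{41}}{3075}$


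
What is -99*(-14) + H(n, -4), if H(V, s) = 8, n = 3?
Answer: 1394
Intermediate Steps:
-99*(-14) + H(n, -4) = -99*(-14) + 8 = 1386 + 8 = 1394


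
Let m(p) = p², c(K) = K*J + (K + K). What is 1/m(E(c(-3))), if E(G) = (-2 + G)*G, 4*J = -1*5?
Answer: 256/23409 ≈ 0.010936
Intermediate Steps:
J = -5/4 (J = (-1*5)/4 = (¼)*(-5) = -5/4 ≈ -1.2500)
c(K) = 3*K/4 (c(K) = K*(-5/4) + (K + K) = -5*K/4 + 2*K = 3*K/4)
E(G) = G*(-2 + G)
1/m(E(c(-3))) = 1/((((¾)*(-3))*(-2 + (¾)*(-3)))²) = 1/((-9*(-2 - 9/4)/4)²) = 1/((-9/4*(-17/4))²) = 1/((153/16)²) = 1/(23409/256) = 256/23409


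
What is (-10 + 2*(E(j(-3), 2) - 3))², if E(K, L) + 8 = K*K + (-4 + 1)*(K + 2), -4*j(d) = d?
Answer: 143641/64 ≈ 2244.4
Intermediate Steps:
j(d) = -d/4
E(K, L) = -14 + K² - 3*K (E(K, L) = -8 + (K*K + (-4 + 1)*(K + 2)) = -8 + (K² - 3*(2 + K)) = -8 + (K² + (-6 - 3*K)) = -8 + (-6 + K² - 3*K) = -14 + K² - 3*K)
(-10 + 2*(E(j(-3), 2) - 3))² = (-10 + 2*((-14 + (-¼*(-3))² - (-3)*(-3)/4) - 3))² = (-10 + 2*((-14 + (¾)² - 3*¾) - 3))² = (-10 + 2*((-14 + 9/16 - 9/4) - 3))² = (-10 + 2*(-251/16 - 3))² = (-10 + 2*(-299/16))² = (-10 - 299/8)² = (-379/8)² = 143641/64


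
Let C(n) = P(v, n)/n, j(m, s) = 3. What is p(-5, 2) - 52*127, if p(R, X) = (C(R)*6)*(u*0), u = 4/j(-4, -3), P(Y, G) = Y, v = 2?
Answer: -6604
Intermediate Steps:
C(n) = 2/n
u = 4/3 ≈ 1.3333
p(R, X) = 0 (p(R, X) = ((2/R)*6)*((4/3)*0) = (12/R)*0 = 0)
p(-5, 2) - 52*127 = 0 - 52*127 = 0 - 6604 = -6604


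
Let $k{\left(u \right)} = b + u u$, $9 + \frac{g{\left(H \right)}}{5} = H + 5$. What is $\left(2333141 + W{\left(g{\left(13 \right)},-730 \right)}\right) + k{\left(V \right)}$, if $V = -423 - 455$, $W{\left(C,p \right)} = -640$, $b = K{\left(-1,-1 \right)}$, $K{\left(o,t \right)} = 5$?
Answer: $3103390$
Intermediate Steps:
$g{\left(H \right)} = -20 + 5 H$ ($g{\left(H \right)} = -45 + 5 \left(H + 5\right) = -45 + 5 \left(5 + H\right) = -45 + \left(25 + 5 H\right) = -20 + 5 H$)
$b = 5$
$V = -878$ ($V = -423 - 455 = -878$)
$k{\left(u \right)} = 5 + u^{2}$ ($k{\left(u \right)} = 5 + u u = 5 + u^{2}$)
$\left(2333141 + W{\left(g{\left(13 \right)},-730 \right)}\right) + k{\left(V \right)} = \left(2333141 - 640\right) + \left(5 + \left(-878\right)^{2}\right) = 2332501 + \left(5 + 770884\right) = 2332501 + 770889 = 3103390$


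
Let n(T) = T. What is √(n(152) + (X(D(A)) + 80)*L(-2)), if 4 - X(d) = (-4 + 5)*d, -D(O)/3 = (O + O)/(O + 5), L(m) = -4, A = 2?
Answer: 2*I*√2338/7 ≈ 13.815*I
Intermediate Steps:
D(O) = -6*O/(5 + O) (D(O) = -3*(O + O)/(O + 5) = -3*2*O/(5 + O) = -6*O/(5 + O))
X(d) = 4 - d (X(d) = 4 - (-4 + 5)*d = 4 - d)
√(n(152) + (X(D(A)) + 80)*L(-2)) = √(152 + ((4 - (-6)*2/(5 + 2)) + 80)*(-4)) = √(152 + ((4 - (-6)*2/7) + 80)*(-4)) = √(152 + ((4 - 1*(-12/7)) + 80)*(-4)) = √(152 + ((4 + 12/7) + 80)*(-4)) = √(152 + (40/7 + 80)*(-4)) = √(152 + (600/7)*(-4)) = √(152 - 2400/7) = √(-1336/7) = 2*I*√2338/7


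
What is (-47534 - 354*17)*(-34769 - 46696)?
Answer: 4362613680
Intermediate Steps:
(-47534 - 354*17)*(-34769 - 46696) = (-47534 - 6018)*(-81465) = -53552*(-81465) = 4362613680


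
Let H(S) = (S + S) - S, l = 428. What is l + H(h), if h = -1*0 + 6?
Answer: 434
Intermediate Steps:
h = 6 (h = 0 + 6 = 6)
H(S) = S (H(S) = 2*S - S = S)
l + H(h) = 428 + 6 = 434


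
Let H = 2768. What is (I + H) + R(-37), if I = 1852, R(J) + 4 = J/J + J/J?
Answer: 4618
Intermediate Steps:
R(J) = -2 (R(J) = -4 + (J/J + J/J) = -4 + (1 + 1) = -4 + 2 = -2)
(I + H) + R(-37) = (1852 + 2768) - 2 = 4620 - 2 = 4618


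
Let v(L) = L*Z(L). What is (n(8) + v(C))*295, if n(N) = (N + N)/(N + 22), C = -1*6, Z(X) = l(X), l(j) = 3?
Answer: -15458/3 ≈ -5152.7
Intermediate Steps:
Z(X) = 3
C = -6
v(L) = 3*L (v(L) = L*3 = 3*L)
n(N) = 2*N/(22 + N) (n(N) = (2*N)/(22 + N) = 2*N/(22 + N))
(n(8) + v(C))*295 = (2*8/(22 + 8) + 3*(-6))*295 = (2*8/30 - 18)*295 = (2*8*(1/30) - 18)*295 = (8/15 - 18)*295 = -262/15*295 = -15458/3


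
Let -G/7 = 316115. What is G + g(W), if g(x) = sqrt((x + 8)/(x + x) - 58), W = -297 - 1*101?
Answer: -2212805 + I*sqrt(9109822)/398 ≈ -2.2128e+6 + 7.5835*I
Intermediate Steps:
G = -2212805 (G = -7*316115 = -2212805)
W = -398 (W = -297 - 101 = -398)
g(x) = sqrt(-58 + (8 + x)/(2*x)) (g(x) = sqrt((8 + x)/((2*x)) - 58) = sqrt((8 + x)*(1/(2*x)) - 58) = sqrt((8 + x)/(2*x) - 58) = sqrt(-58 + (8 + x)/(2*x)))
G + g(W) = -2212805 + sqrt(-230 + 16/(-398))/2 = -2212805 + sqrt(-230 + 16*(-1/398))/2 = -2212805 + sqrt(-230 - 8/199)/2 = -2212805 + sqrt(-45778/199)/2 = -2212805 + (I*sqrt(9109822)/199)/2 = -2212805 + I*sqrt(9109822)/398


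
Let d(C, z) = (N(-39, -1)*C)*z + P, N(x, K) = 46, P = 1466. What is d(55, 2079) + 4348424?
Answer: 9609760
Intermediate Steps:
d(C, z) = 1466 + 46*C*z (d(C, z) = (46*C)*z + 1466 = 46*C*z + 1466 = 1466 + 46*C*z)
d(55, 2079) + 4348424 = (1466 + 46*55*2079) + 4348424 = (1466 + 5259870) + 4348424 = 5261336 + 4348424 = 9609760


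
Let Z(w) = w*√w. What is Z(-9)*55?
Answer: -1485*I ≈ -1485.0*I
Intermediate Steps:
Z(w) = w^(3/2)
Z(-9)*55 = (-9)^(3/2)*55 = -27*I*55 = -1485*I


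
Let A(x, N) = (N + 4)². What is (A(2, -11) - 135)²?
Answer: 7396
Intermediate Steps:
A(x, N) = (4 + N)²
(A(2, -11) - 135)² = ((4 - 11)² - 135)² = ((-7)² - 135)² = (49 - 135)² = (-86)² = 7396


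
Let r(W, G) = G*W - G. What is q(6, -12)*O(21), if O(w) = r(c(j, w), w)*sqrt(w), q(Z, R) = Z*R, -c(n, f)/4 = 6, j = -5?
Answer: 37800*sqrt(21) ≈ 1.7322e+5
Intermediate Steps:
c(n, f) = -24 (c(n, f) = -4*6 = -24)
r(W, G) = -G + G*W
q(Z, R) = R*Z
O(w) = -25*w**(3/2) (O(w) = (w*(-1 - 24))*sqrt(w) = (w*(-25))*sqrt(w) = (-25*w)*sqrt(w) = -25*w**(3/2))
q(6, -12)*O(21) = (-12*6)*(-525*sqrt(21)) = -(-1800)*21*sqrt(21) = -(-37800)*sqrt(21) = 37800*sqrt(21)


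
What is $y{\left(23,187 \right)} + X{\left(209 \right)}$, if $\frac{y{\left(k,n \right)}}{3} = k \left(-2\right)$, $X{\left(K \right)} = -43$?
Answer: $-181$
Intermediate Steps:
$y{\left(k,n \right)} = - 6 k$ ($y{\left(k,n \right)} = 3 k \left(-2\right) = 3 \left(- 2 k\right) = - 6 k$)
$y{\left(23,187 \right)} + X{\left(209 \right)} = \left(-6\right) 23 - 43 = -138 - 43 = -181$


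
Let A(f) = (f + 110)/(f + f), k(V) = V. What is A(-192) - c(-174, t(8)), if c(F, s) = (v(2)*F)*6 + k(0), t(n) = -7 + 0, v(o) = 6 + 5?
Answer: 2204969/192 ≈ 11484.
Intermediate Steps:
v(o) = 11
t(n) = -7
c(F, s) = 66*F (c(F, s) = (11*F)*6 + 0 = 66*F + 0 = 66*F)
A(f) = (110 + f)/(2*f) (A(f) = (110 + f)/((2*f)) = (110 + f)*(1/(2*f)) = (110 + f)/(2*f))
A(-192) - c(-174, t(8)) = (1/2)*(110 - 192)/(-192) - 66*(-174) = (1/2)*(-1/192)*(-82) - 1*(-11484) = 41/192 + 11484 = 2204969/192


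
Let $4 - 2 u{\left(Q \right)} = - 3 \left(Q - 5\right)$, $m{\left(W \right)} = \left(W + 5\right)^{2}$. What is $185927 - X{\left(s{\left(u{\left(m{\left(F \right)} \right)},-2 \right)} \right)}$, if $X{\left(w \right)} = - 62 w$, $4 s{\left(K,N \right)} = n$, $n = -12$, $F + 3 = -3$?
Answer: $185741$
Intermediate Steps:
$F = -6$ ($F = -3 - 3 = -6$)
$m{\left(W \right)} = \left(5 + W\right)^{2}$
$u{\left(Q \right)} = - \frac{11}{2} + \frac{3 Q}{2}$ ($u{\left(Q \right)} = 2 - \frac{\left(-3\right) \left(Q - 5\right)}{2} = 2 - \frac{\left(-3\right) \left(-5 + Q\right)}{2} = 2 - \frac{15 - 3 Q}{2} = 2 + \left(- \frac{15}{2} + \frac{3 Q}{2}\right) = - \frac{11}{2} + \frac{3 Q}{2}$)
$s{\left(K,N \right)} = -3$ ($s{\left(K,N \right)} = \frac{1}{4} \left(-12\right) = -3$)
$185927 - X{\left(s{\left(u{\left(m{\left(F \right)} \right)},-2 \right)} \right)} = 185927 - \left(-62\right) \left(-3\right) = 185927 - 186 = 185741$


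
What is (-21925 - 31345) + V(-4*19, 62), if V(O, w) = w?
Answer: -53208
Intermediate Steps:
(-21925 - 31345) + V(-4*19, 62) = (-21925 - 31345) + 62 = -53270 + 62 = -53208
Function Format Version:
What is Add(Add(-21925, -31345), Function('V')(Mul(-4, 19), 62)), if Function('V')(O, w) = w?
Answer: -53208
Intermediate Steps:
Add(Add(-21925, -31345), Function('V')(Mul(-4, 19), 62)) = Add(Add(-21925, -31345), 62) = Add(-53270, 62) = -53208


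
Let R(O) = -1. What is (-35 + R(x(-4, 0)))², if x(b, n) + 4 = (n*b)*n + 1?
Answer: 1296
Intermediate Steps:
x(b, n) = -3 + b*n² (x(b, n) = -4 + ((n*b)*n + 1) = -4 + ((b*n)*n + 1) = -4 + (b*n² + 1) = -4 + (1 + b*n²) = -3 + b*n²)
(-35 + R(x(-4, 0)))² = (-35 - 1)² = (-36)² = 1296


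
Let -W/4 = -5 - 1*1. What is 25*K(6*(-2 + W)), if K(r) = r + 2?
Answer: 3350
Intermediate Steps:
W = 24 (W = -4*(-5 - 1*1) = -4*(-5 - 1) = -4*(-6) = 24)
K(r) = 2 + r
25*K(6*(-2 + W)) = 25*(2 + 6*(-2 + 24)) = 25*(2 + 6*22) = 25*(2 + 132) = 25*134 = 3350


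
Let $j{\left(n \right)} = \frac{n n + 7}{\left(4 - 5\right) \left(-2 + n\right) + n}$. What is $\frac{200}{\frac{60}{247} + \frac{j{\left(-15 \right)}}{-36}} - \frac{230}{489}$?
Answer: $- \frac{218932690}{3238647} \approx -67.6$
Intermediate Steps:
$j{\left(n \right)} = \frac{7}{2} + \frac{n^{2}}{2}$ ($j{\left(n \right)} = \frac{n^{2} + 7}{- (-2 + n) + n} = \frac{7 + n^{2}}{\left(2 - n\right) + n} = \frac{7 + n^{2}}{2} = \left(7 + n^{2}\right) \frac{1}{2} = \frac{7}{2} + \frac{n^{2}}{2}$)
$\frac{200}{\frac{60}{247} + \frac{j{\left(-15 \right)}}{-36}} - \frac{230}{489} = \frac{200}{\frac{60}{247} + \frac{\frac{7}{2} + \frac{\left(-15\right)^{2}}{2}}{-36}} - \frac{230}{489} = \frac{200}{60 \cdot \frac{1}{247} + \left(\frac{7}{2} + \frac{1}{2} \cdot 225\right) \left(- \frac{1}{36}\right)} - \frac{230}{489} = \frac{200}{\frac{60}{247} + \left(\frac{7}{2} + \frac{225}{2}\right) \left(- \frac{1}{36}\right)} - \frac{230}{489} = \frac{200}{\frac{60}{247} + 116 \left(- \frac{1}{36}\right)} - \frac{230}{489} = \frac{200}{\frac{60}{247} - \frac{29}{9}} - \frac{230}{489} = \frac{200}{- \frac{6623}{2223}} - \frac{230}{489} = 200 \left(- \frac{2223}{6623}\right) - \frac{230}{489} = - \frac{444600}{6623} - \frac{230}{489} = - \frac{218932690}{3238647}$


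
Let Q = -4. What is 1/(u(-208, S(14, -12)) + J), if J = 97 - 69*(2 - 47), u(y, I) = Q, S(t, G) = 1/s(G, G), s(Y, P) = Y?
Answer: 1/3198 ≈ 0.00031270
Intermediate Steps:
S(t, G) = 1/G
u(y, I) = -4
J = 3202 (J = 97 - 69*(-45) = 97 + 3105 = 3202)
1/(u(-208, S(14, -12)) + J) = 1/(-4 + 3202) = 1/3198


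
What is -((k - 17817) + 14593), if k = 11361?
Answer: -8137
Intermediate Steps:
-((k - 17817) + 14593) = -((11361 - 17817) + 14593) = -(-6456 + 14593) = -1*8137 = -8137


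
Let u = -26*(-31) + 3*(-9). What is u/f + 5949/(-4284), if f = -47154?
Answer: -15769799/11222652 ≈ -1.4052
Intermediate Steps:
u = 779 (u = 806 - 27 = 779)
u/f + 5949/(-4284) = 779/(-47154) + 5949/(-4284) = 779*(-1/47154) + 5949*(-1/4284) = -779/47154 - 661/476 = -15769799/11222652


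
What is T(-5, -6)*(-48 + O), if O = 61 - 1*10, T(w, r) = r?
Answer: -18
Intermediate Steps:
O = 51 (O = 61 - 10 = 51)
T(-5, -6)*(-48 + O) = -6*(-48 + 51) = -6*3 = -18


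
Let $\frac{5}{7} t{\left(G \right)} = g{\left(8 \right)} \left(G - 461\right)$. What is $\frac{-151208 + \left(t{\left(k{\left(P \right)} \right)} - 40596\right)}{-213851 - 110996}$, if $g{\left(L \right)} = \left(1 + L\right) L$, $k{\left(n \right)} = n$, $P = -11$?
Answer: $\frac{1196908}{1624235} \approx 0.73691$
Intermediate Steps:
$g{\left(L \right)} = L \left(1 + L\right)$
$t{\left(G \right)} = - \frac{232344}{5} + \frac{504 G}{5}$ ($t{\left(G \right)} = \frac{7 \cdot 8 \left(1 + 8\right) \left(G - 461\right)}{5} = \frac{7 \cdot 8 \cdot 9 \left(-461 + G\right)}{5} = \frac{7 \cdot 72 \left(-461 + G\right)}{5} = \frac{7 \left(-33192 + 72 G\right)}{5} = - \frac{232344}{5} + \frac{504 G}{5}$)
$\frac{-151208 + \left(t{\left(k{\left(P \right)} \right)} - 40596\right)}{-213851 - 110996} = \frac{-151208 + \left(\left(- \frac{232344}{5} + \frac{504}{5} \left(-11\right)\right) - 40596\right)}{-213851 - 110996} = \frac{-151208 - \frac{440868}{5}}{-324847} = \left(-151208 - \frac{440868}{5}\right) \left(- \frac{1}{324847}\right) = \left(- \frac{1196908}{5}\right) \left(- \frac{1}{324847}\right) = \frac{1196908}{1624235}$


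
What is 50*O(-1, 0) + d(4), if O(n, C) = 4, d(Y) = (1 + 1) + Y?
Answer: 206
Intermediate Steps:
d(Y) = 2 + Y
50*O(-1, 0) + d(4) = 50*4 + (2 + 4) = 200 + 6 = 206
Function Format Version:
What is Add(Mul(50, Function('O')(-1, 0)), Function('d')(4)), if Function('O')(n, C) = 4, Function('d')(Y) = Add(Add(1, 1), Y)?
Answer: 206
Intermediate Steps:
Function('d')(Y) = Add(2, Y)
Add(Mul(50, Function('O')(-1, 0)), Function('d')(4)) = Add(Mul(50, 4), Add(2, 4)) = Add(200, 6) = 206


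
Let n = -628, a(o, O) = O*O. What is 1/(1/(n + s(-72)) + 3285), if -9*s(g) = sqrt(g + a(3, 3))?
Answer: 1295553367/4255890747616 - I*sqrt(7)/12767672242848 ≈ 0.00030441 - 2.0722e-13*I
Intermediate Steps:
a(o, O) = O**2
s(g) = -sqrt(9 + g)/9 (s(g) = -sqrt(g + 3**2)/9 = -sqrt(g + 9)/9 = -sqrt(9 + g)/9)
1/(1/(n + s(-72)) + 3285) = 1/(1/(-628 - sqrt(9 - 72)/9) + 3285) = 1/(1/(-628 - I*sqrt(7)/3) + 3285) = 1/(3285 + 1/(-628 - I*sqrt(7)/3))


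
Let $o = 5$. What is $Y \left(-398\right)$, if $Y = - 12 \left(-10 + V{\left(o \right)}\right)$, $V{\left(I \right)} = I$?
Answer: $-23880$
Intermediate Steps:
$Y = 60$ ($Y = - 12 \left(-10 + 5\right) = \left(-12\right) \left(-5\right) = 60$)
$Y \left(-398\right) = 60 \left(-398\right) = -23880$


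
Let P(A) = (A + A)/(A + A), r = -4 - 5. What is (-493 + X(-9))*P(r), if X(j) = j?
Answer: -502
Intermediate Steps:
r = -9
P(A) = 1 (P(A) = (2*A)/((2*A)) = (2*A)*(1/(2*A)) = 1)
(-493 + X(-9))*P(r) = (-493 - 9)*1 = -502*1 = -502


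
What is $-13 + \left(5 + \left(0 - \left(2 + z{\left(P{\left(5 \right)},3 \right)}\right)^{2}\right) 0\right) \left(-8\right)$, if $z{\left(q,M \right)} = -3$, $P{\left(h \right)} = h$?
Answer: $-53$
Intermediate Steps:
$-13 + \left(5 + \left(0 - \left(2 + z{\left(P{\left(5 \right)},3 \right)}\right)^{2}\right) 0\right) \left(-8\right) = -13 + \left(5 + \left(0 - \left(2 - 3\right)^{2}\right) 0\right) \left(-8\right) = -13 + \left(5 + \left(0 - \left(-1\right)^{2}\right) 0\right) \left(-8\right) = -13 + \left(5 + \left(0 - 1\right) 0\right) \left(-8\right) = -13 + \left(5 - 0\right) \left(-8\right) = -13 + \left(5 + 0\right) \left(-8\right) = -13 + 5 \left(-8\right) = -13 - 40 = -53$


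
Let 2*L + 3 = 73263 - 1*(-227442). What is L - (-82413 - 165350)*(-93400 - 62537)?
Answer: -38635268580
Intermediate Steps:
L = 150351 (L = -3/2 + (73263 - 1*(-227442))/2 = -3/2 + (73263 + 227442)/2 = -3/2 + (½)*300705 = -3/2 + 300705/2 = 150351)
L - (-82413 - 165350)*(-93400 - 62537) = 150351 - (-82413 - 165350)*(-93400 - 62537) = 150351 - (-247763)*(-155937) = 150351 - 1*38635418931 = 150351 - 38635418931 = -38635268580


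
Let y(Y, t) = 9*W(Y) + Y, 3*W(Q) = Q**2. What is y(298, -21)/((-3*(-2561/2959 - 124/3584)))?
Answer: 141423724288/1431831 ≈ 98771.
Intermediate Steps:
W(Q) = Q**2/3
y(Y, t) = Y + 3*Y**2 (y(Y, t) = 9*(Y**2/3) + Y = 3*Y**2 + Y = Y + 3*Y**2)
y(298, -21)/((-3*(-2561/2959 - 124/3584))) = (298*(1 + 3*298))/((-3*(-2561/2959 - 124/3584))) = (298*(1 + 894))/((-3*(-2561*1/2959 - 124*1/3584))) = (298*895)/((-3*(-2561/2959 - 31/896))) = 266710/((-3*(-2386385/2651264))) = 266710/(7159155/2651264) = 266710*(2651264/7159155) = 141423724288/1431831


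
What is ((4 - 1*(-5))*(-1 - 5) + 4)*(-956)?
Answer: 47800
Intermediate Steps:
((4 - 1*(-5))*(-1 - 5) + 4)*(-956) = ((4 + 5)*(-6) + 4)*(-956) = (9*(-6) + 4)*(-956) = (-54 + 4)*(-956) = -50*(-956) = 47800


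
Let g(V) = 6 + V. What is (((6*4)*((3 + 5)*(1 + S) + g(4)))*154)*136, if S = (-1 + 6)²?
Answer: 109579008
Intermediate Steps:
S = 25 (S = 5² = 25)
(((6*4)*((3 + 5)*(1 + S) + g(4)))*154)*136 = (((6*4)*((3 + 5)*(1 + 25) + (6 + 4)))*154)*136 = ((24*(8*26 + 10))*154)*136 = ((24*(208 + 10))*154)*136 = ((24*218)*154)*136 = (5232*154)*136 = 805728*136 = 109579008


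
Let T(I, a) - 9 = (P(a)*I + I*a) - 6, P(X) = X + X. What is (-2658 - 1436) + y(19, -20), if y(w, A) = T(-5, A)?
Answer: -3791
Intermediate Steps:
P(X) = 2*X
T(I, a) = 3 + 3*I*a (T(I, a) = 9 + (((2*a)*I + I*a) - 6) = 9 + ((2*I*a + I*a) - 6) = 9 + (3*I*a - 6) = 9 + (-6 + 3*I*a) = 3 + 3*I*a)
y(w, A) = 3 - 15*A (y(w, A) = 3 + 3*(-5)*A = 3 - 15*A)
(-2658 - 1436) + y(19, -20) = (-2658 - 1436) + (3 - 15*(-20)) = -4094 + (3 + 300) = -4094 + 303 = -3791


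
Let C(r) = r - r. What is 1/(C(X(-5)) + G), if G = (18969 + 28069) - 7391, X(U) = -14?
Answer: 1/39647 ≈ 2.5223e-5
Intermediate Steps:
C(r) = 0
G = 39647 (G = 47038 - 7391 = 39647)
1/(C(X(-5)) + G) = 1/(0 + 39647) = 1/39647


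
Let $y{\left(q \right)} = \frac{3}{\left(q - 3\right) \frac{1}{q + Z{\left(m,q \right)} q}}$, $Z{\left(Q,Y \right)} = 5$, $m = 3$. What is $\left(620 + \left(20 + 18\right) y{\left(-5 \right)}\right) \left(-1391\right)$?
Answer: $- \frac{2914145}{2} \approx -1.4571 \cdot 10^{6}$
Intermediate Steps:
$y{\left(q \right)} = \frac{18 q}{-3 + q}$ ($y{\left(q \right)} = \frac{3}{\left(q - 3\right) \frac{1}{q + 5 q}} = \frac{3}{\left(-3 + q\right) \frac{1}{6 q}} = \frac{3}{\frac{1}{6} \frac{1}{q} \left(-3 + q\right)} = 3 \frac{6 q}{-3 + q} = \frac{18 q}{-3 + q}$)
$\left(620 + \left(20 + 18\right) y{\left(-5 \right)}\right) \left(-1391\right) = \left(620 + \left(20 + 18\right) 18 \left(-5\right) \frac{1}{-3 - 5}\right) \left(-1391\right) = \left(620 + 38 \cdot 18 \left(-5\right) \frac{1}{-8}\right) \left(-1391\right) = \left(620 + 38 \cdot 18 \left(-5\right) \left(- \frac{1}{8}\right)\right) \left(-1391\right) = \left(620 + 38 \cdot \frac{45}{4}\right) \left(-1391\right) = \left(620 + \frac{855}{2}\right) \left(-1391\right) = \frac{2095}{2} \left(-1391\right) = - \frac{2914145}{2}$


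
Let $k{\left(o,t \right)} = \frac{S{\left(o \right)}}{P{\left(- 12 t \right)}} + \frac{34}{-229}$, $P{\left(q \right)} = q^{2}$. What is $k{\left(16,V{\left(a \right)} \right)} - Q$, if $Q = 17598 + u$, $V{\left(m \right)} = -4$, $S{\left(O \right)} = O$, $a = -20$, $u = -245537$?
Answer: $\frac{7516511797}{32976} \approx 2.2794 \cdot 10^{5}$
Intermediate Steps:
$k{\left(o,t \right)} = - \frac{34}{229} + \frac{o}{144 t^{2}}$ ($k{\left(o,t \right)} = \frac{o}{\left(- 12 t\right)^{2}} + \frac{34}{-229} = \frac{o}{144 t^{2}} + 34 \left(- \frac{1}{229}\right) = o \frac{1}{144 t^{2}} - \frac{34}{229} = \frac{o}{144 t^{2}} - \frac{34}{229} = - \frac{34}{229} + \frac{o}{144 t^{2}}$)
$Q = -227939$ ($Q = 17598 - 245537 = -227939$)
$k{\left(16,V{\left(a \right)} \right)} - Q = \left(- \frac{34}{229} + \frac{1}{144} \cdot 16 \cdot \frac{1}{16}\right) - -227939 = \left(- \frac{34}{229} + \frac{1}{144} \cdot 16 \cdot \frac{1}{16}\right) + 227939 = \left(- \frac{34}{229} + \frac{1}{144}\right) + 227939 = - \frac{4667}{32976} + 227939 = \frac{7516511797}{32976}$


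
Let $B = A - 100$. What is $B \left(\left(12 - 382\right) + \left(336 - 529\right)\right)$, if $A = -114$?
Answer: $120482$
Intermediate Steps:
$B = -214$ ($B = -114 - 100 = -214$)
$B \left(\left(12 - 382\right) + \left(336 - 529\right)\right) = - 214 \left(\left(12 - 382\right) + \left(336 - 529\right)\right) = - 214 \left(-370 + \left(336 - 529\right)\right) = - 214 \left(-370 - 193\right) = \left(-214\right) \left(-563\right) = 120482$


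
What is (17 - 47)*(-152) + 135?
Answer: 4695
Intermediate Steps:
(17 - 47)*(-152) + 135 = -30*(-152) + 135 = 4560 + 135 = 4695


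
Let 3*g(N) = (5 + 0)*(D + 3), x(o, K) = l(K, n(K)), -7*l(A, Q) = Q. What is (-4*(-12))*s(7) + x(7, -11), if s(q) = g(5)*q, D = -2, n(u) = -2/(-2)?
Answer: 3919/7 ≈ 559.86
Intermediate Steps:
n(u) = 1 (n(u) = -2*(-½) = 1)
l(A, Q) = -Q/7
x(o, K) = -⅐ (x(o, K) = -⅐*1 = -⅐)
g(N) = 5/3 (g(N) = ((5 + 0)*(-2 + 3))/3 = (5*1)/3 = (⅓)*5 = 5/3)
s(q) = 5*q/3
(-4*(-12))*s(7) + x(7, -11) = (-4*(-12))*((5/3)*7) - ⅐ = 48*(35/3) - ⅐ = 560 - ⅐ = 3919/7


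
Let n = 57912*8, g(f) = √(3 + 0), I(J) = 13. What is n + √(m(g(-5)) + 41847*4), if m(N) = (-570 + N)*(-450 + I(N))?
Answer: 463296 + √(416478 - 437*√3) ≈ 4.6394e+5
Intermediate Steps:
g(f) = √3
m(N) = 249090 - 437*N (m(N) = (-570 + N)*(-450 + 13) = (-570 + N)*(-437) = 249090 - 437*N)
n = 463296
n + √(m(g(-5)) + 41847*4) = 463296 + √((249090 - 437*√3) + 41847*4) = 463296 + √((249090 - 437*√3) + 167388) = 463296 + √(416478 - 437*√3)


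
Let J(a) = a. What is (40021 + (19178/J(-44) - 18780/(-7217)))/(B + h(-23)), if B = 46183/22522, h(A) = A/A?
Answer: 5444696619297/419560295 ≈ 12977.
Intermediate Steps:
h(A) = 1
B = 46183/22522 (B = 46183*(1/22522) = 46183/22522 ≈ 2.0506)
(40021 + (19178/J(-44) - 18780/(-7217)))/(B + h(-23)) = (40021 + (19178/(-44) - 18780/(-7217)))/(46183/22522 + 1) = (40021 + (19178*(-1/44) - 18780*(-1/7217)))/(68705/22522) = (40021 + (-9589/22 + 18780/7217))*(22522/68705) = (40021 - 68790653/158774)*(22522/68705) = (6285503601/158774)*(22522/68705) = 5444696619297/419560295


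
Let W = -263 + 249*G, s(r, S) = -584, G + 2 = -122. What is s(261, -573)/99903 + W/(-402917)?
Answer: 2875575989/40252617051 ≈ 0.071438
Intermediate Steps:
G = -124 (G = -2 - 122 = -124)
W = -31139 (W = -263 + 249*(-124) = -263 - 30876 = -31139)
s(261, -573)/99903 + W/(-402917) = -584/99903 - 31139/(-402917) = -584*1/99903 - 31139*(-1/402917) = -584/99903 + 31139/402917 = 2875575989/40252617051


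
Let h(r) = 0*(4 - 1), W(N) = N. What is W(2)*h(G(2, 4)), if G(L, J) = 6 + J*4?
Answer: 0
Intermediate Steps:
G(L, J) = 6 + 4*J
h(r) = 0 (h(r) = 0*3 = 0)
W(2)*h(G(2, 4)) = 2*0 = 0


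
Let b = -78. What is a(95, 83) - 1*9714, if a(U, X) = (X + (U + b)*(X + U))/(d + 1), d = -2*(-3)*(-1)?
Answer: -51679/5 ≈ -10336.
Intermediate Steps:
d = -6 (d = 6*(-1) = -6)
a(U, X) = -X/5 - (-78 + U)*(U + X)/5 (a(U, X) = (X + (U - 78)*(X + U))/(-6 + 1) = (X + (-78 + U)*(U + X))/(-5) = (X + (-78 + U)*(U + X))*(-⅕) = -X/5 - (-78 + U)*(U + X)/5)
a(95, 83) - 1*9714 = (-⅕*95² + (77/5)*83 + (78/5)*95 - ⅕*95*83) - 1*9714 = (-⅕*9025 + 6391/5 + 1482 - 1577) - 9714 = (-1805 + 6391/5 + 1482 - 1577) - 9714 = -3109/5 - 9714 = -51679/5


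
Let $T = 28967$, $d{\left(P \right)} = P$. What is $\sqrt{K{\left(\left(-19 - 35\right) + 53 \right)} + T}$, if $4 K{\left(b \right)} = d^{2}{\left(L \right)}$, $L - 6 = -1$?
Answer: $\frac{3 \sqrt{12877}}{2} \approx 170.22$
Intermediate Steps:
$L = 5$ ($L = 6 - 1 = 5$)
$K{\left(b \right)} = \frac{25}{4}$ ($K{\left(b \right)} = \frac{5^{2}}{4} = \frac{1}{4} \cdot 25 = \frac{25}{4}$)
$\sqrt{K{\left(\left(-19 - 35\right) + 53 \right)} + T} = \sqrt{\frac{25}{4} + 28967} = \sqrt{\frac{115893}{4}} = \frac{3 \sqrt{12877}}{2}$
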